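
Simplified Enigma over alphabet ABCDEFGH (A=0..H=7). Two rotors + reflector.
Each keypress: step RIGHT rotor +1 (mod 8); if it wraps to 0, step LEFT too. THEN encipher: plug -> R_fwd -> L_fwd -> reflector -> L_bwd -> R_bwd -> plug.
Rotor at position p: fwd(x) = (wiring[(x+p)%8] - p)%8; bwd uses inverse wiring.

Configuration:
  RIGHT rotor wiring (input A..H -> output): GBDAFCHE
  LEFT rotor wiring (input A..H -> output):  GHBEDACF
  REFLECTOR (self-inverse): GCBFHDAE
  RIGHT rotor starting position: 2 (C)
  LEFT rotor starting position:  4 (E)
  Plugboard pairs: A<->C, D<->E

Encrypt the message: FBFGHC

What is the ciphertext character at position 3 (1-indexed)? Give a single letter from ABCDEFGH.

Char 1 ('F'): step: R->3, L=4; F->plug->F->R->D->L->B->refl->C->L'->E->R'->D->plug->E
Char 2 ('B'): step: R->4, L=4; B->plug->B->R->G->L->F->refl->D->L'->F->R'->F->plug->F
Char 3 ('F'): step: R->5, L=4; F->plug->F->R->G->L->F->refl->D->L'->F->R'->A->plug->C

C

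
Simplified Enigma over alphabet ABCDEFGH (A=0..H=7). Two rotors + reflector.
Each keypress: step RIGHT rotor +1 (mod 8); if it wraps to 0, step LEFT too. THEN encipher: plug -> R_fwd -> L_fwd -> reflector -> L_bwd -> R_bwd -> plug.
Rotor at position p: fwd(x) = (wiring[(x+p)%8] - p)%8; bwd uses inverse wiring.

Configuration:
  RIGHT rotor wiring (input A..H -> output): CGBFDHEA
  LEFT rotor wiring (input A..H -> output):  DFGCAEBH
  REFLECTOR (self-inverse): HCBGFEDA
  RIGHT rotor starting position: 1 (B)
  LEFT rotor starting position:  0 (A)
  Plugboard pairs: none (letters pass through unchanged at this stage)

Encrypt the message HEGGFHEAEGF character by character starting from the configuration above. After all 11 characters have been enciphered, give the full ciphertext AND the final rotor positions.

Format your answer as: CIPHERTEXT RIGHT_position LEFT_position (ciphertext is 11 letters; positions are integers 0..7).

Char 1 ('H'): step: R->2, L=0; H->plug->H->R->E->L->A->refl->H->L'->H->R'->A->plug->A
Char 2 ('E'): step: R->3, L=0; E->plug->E->R->F->L->E->refl->F->L'->B->R'->D->plug->D
Char 3 ('G'): step: R->4, L=0; G->plug->G->R->F->L->E->refl->F->L'->B->R'->H->plug->H
Char 4 ('G'): step: R->5, L=0; G->plug->G->R->A->L->D->refl->G->L'->C->R'->A->plug->A
Char 5 ('F'): step: R->6, L=0; F->plug->F->R->H->L->H->refl->A->L'->E->R'->C->plug->C
Char 6 ('H'): step: R->7, L=0; H->plug->H->R->F->L->E->refl->F->L'->B->R'->A->plug->A
Char 7 ('E'): step: R->0, L->1 (L advanced); E->plug->E->R->D->L->H->refl->A->L'->F->R'->D->plug->D
Char 8 ('A'): step: R->1, L=1; A->plug->A->R->F->L->A->refl->H->L'->D->R'->F->plug->F
Char 9 ('E'): step: R->2, L=1; E->plug->E->R->C->L->B->refl->C->L'->H->R'->A->plug->A
Char 10 ('G'): step: R->3, L=1; G->plug->G->R->D->L->H->refl->A->L'->F->R'->E->plug->E
Char 11 ('F'): step: R->4, L=1; F->plug->F->R->C->L->B->refl->C->L'->H->R'->A->plug->A
Final: ciphertext=ADHACADFAEA, RIGHT=4, LEFT=1

Answer: ADHACADFAEA 4 1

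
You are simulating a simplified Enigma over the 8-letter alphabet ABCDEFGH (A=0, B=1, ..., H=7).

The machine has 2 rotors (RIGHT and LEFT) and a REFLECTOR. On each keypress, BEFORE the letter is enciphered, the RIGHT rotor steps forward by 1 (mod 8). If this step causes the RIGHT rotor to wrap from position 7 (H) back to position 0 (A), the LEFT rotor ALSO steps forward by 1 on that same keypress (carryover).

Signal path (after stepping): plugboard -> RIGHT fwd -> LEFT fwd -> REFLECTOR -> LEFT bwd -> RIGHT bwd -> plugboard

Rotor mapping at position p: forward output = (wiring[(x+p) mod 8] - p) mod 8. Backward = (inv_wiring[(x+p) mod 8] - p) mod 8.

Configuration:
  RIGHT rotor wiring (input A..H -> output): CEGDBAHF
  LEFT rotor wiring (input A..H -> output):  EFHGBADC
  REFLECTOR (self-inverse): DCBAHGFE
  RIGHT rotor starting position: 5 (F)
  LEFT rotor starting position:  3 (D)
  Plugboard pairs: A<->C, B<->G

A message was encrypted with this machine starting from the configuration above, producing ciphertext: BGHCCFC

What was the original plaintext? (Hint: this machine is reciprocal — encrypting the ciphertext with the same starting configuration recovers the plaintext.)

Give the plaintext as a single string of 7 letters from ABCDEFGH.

Answer: EHBDDAH

Derivation:
Char 1 ('B'): step: R->6, L=3; B->plug->G->R->D->L->A->refl->D->L'->A->R'->E->plug->E
Char 2 ('G'): step: R->7, L=3; G->plug->B->R->D->L->A->refl->D->L'->A->R'->H->plug->H
Char 3 ('H'): step: R->0, L->4 (L advanced); H->plug->H->R->F->L->B->refl->C->L'->H->R'->G->plug->B
Char 4 ('C'): step: R->1, L=4; C->plug->A->R->D->L->G->refl->F->L'->A->R'->D->plug->D
Char 5 ('C'): step: R->2, L=4; C->plug->A->R->E->L->A->refl->D->L'->G->R'->D->plug->D
Char 6 ('F'): step: R->3, L=4; F->plug->F->R->H->L->C->refl->B->L'->F->R'->C->plug->A
Char 7 ('C'): step: R->4, L=4; C->plug->A->R->F->L->B->refl->C->L'->H->R'->H->plug->H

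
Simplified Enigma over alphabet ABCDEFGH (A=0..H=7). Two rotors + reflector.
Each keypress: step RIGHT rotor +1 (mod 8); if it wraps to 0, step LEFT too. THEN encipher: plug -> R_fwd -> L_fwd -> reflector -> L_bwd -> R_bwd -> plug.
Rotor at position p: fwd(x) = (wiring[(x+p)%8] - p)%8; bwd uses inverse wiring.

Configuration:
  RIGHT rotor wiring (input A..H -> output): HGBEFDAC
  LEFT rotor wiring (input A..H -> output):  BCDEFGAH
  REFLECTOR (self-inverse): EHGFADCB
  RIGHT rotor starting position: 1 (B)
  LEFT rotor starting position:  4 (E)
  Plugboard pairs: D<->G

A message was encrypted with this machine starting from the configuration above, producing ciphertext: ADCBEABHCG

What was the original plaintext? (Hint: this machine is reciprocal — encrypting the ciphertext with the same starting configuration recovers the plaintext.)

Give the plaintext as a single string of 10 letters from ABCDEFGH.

Answer: BFEFBDDBAB

Derivation:
Char 1 ('A'): step: R->2, L=4; A->plug->A->R->H->L->A->refl->E->L'->C->R'->B->plug->B
Char 2 ('D'): step: R->3, L=4; D->plug->G->R->D->L->D->refl->F->L'->E->R'->F->plug->F
Char 3 ('C'): step: R->4, L=4; C->plug->C->R->E->L->F->refl->D->L'->D->R'->E->plug->E
Char 4 ('B'): step: R->5, L=4; B->plug->B->R->D->L->D->refl->F->L'->E->R'->F->plug->F
Char 5 ('E'): step: R->6, L=4; E->plug->E->R->D->L->D->refl->F->L'->E->R'->B->plug->B
Char 6 ('A'): step: R->7, L=4; A->plug->A->R->D->L->D->refl->F->L'->E->R'->G->plug->D
Char 7 ('B'): step: R->0, L->5 (L advanced); B->plug->B->R->G->L->H->refl->B->L'->A->R'->G->plug->D
Char 8 ('H'): step: R->1, L=5; H->plug->H->R->G->L->H->refl->B->L'->A->R'->B->plug->B
Char 9 ('C'): step: R->2, L=5; C->plug->C->R->D->L->E->refl->A->L'->H->R'->A->plug->A
Char 10 ('G'): step: R->3, L=5; G->plug->D->R->F->L->G->refl->C->L'->C->R'->B->plug->B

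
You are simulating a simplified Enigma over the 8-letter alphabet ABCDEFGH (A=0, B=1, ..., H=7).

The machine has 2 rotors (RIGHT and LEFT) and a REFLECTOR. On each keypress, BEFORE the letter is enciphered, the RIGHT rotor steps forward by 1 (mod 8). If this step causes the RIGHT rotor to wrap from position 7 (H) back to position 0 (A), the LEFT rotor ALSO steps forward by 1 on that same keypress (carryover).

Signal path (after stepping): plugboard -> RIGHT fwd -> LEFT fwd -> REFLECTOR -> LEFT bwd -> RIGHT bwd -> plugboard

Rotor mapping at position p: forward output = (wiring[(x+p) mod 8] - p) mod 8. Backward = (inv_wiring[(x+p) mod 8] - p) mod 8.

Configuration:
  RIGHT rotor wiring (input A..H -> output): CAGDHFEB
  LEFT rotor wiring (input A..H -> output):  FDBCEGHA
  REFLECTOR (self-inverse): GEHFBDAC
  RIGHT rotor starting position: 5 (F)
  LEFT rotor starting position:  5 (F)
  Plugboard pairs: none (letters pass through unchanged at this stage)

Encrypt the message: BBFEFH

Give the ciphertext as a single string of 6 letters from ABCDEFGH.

Answer: CEBFHB

Derivation:
Char 1 ('B'): step: R->6, L=5; B->plug->B->R->D->L->A->refl->G->L'->E->R'->C->plug->C
Char 2 ('B'): step: R->7, L=5; B->plug->B->R->D->L->A->refl->G->L'->E->R'->E->plug->E
Char 3 ('F'): step: R->0, L->6 (L advanced); F->plug->F->R->F->L->E->refl->B->L'->A->R'->B->plug->B
Char 4 ('E'): step: R->1, L=6; E->plug->E->R->E->L->D->refl->F->L'->D->R'->F->plug->F
Char 5 ('F'): step: R->2, L=6; F->plug->F->R->H->L->A->refl->G->L'->G->R'->H->plug->H
Char 6 ('H'): step: R->3, L=6; H->plug->H->R->D->L->F->refl->D->L'->E->R'->B->plug->B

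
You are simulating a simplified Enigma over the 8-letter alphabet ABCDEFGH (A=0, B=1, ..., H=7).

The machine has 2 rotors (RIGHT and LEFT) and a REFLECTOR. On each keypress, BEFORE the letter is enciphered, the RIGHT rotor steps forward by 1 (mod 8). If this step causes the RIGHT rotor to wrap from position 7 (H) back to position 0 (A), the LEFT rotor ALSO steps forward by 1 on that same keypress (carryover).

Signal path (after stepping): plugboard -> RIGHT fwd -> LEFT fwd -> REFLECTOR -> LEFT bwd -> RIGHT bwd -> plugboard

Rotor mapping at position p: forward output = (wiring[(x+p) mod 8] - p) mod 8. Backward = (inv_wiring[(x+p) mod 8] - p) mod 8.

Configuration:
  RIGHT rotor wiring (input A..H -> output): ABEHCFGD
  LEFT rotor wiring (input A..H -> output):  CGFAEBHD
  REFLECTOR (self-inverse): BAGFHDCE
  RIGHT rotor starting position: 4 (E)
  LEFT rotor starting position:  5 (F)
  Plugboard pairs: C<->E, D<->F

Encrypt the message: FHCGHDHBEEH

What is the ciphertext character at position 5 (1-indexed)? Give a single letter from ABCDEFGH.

Char 1 ('F'): step: R->5, L=5; F->plug->D->R->D->L->F->refl->D->L'->G->R'->C->plug->E
Char 2 ('H'): step: R->6, L=5; H->plug->H->R->H->L->H->refl->E->L'->A->R'->A->plug->A
Char 3 ('C'): step: R->7, L=5; C->plug->E->R->A->L->E->refl->H->L'->H->R'->H->plug->H
Char 4 ('G'): step: R->0, L->6 (L advanced); G->plug->G->R->G->L->G->refl->C->L'->F->R'->F->plug->D
Char 5 ('H'): step: R->1, L=6; H->plug->H->R->H->L->D->refl->F->L'->B->R'->D->plug->F

F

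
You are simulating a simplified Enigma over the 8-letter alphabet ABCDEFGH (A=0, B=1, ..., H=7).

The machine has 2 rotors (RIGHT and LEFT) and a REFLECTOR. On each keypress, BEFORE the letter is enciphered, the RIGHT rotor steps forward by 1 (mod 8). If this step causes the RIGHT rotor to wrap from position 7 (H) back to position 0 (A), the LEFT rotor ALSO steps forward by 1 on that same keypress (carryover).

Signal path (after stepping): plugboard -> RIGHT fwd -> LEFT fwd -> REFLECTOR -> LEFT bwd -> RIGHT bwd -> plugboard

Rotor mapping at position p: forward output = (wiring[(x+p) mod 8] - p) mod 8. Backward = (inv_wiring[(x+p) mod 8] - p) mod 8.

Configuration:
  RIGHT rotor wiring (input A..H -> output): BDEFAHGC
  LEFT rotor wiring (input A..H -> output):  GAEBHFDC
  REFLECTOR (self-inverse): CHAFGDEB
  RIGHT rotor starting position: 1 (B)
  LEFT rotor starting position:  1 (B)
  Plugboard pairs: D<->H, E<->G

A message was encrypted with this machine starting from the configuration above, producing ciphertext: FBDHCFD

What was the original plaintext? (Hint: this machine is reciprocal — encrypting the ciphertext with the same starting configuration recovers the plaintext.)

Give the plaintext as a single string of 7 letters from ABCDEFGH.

Answer: CAFDBDB

Derivation:
Char 1 ('F'): step: R->2, L=1; F->plug->F->R->A->L->H->refl->B->L'->G->R'->C->plug->C
Char 2 ('B'): step: R->3, L=1; B->plug->B->R->F->L->C->refl->A->L'->C->R'->A->plug->A
Char 3 ('D'): step: R->4, L=1; D->plug->H->R->B->L->D->refl->F->L'->H->R'->F->plug->F
Char 4 ('H'): step: R->5, L=1; H->plug->D->R->E->L->E->refl->G->L'->D->R'->H->plug->D
Char 5 ('C'): step: R->6, L=1; C->plug->C->R->D->L->G->refl->E->L'->E->R'->B->plug->B
Char 6 ('F'): step: R->7, L=1; F->plug->F->R->B->L->D->refl->F->L'->H->R'->H->plug->D
Char 7 ('D'): step: R->0, L->2 (L advanced); D->plug->H->R->C->L->F->refl->D->L'->D->R'->B->plug->B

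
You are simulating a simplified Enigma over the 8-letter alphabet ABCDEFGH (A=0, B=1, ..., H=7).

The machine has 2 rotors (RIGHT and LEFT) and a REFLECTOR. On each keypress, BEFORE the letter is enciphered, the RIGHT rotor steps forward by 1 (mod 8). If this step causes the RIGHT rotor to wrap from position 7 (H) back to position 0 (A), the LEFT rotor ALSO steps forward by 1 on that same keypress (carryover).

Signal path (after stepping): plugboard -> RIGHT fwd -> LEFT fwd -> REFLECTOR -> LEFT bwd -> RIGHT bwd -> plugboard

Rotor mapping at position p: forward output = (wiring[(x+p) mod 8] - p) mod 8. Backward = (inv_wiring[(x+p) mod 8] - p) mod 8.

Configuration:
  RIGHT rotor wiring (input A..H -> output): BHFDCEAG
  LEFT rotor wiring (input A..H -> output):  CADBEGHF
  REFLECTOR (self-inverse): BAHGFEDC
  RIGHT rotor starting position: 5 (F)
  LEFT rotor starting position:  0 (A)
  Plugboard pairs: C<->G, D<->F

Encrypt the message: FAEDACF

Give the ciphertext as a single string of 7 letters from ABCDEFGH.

Answer: GEBGHDH

Derivation:
Char 1 ('F'): step: R->6, L=0; F->plug->D->R->B->L->A->refl->B->L'->D->R'->C->plug->G
Char 2 ('A'): step: R->7, L=0; A->plug->A->R->H->L->F->refl->E->L'->E->R'->E->plug->E
Char 3 ('E'): step: R->0, L->1 (L advanced); E->plug->E->R->C->L->A->refl->B->L'->H->R'->B->plug->B
Char 4 ('D'): step: R->1, L=1; D->plug->F->R->H->L->B->refl->A->L'->C->R'->C->plug->G
Char 5 ('A'): step: R->2, L=1; A->plug->A->R->D->L->D->refl->G->L'->F->R'->H->plug->H
Char 6 ('C'): step: R->3, L=1; C->plug->G->R->E->L->F->refl->E->L'->G->R'->F->plug->D
Char 7 ('F'): step: R->4, L=1; F->plug->D->R->C->L->A->refl->B->L'->H->R'->H->plug->H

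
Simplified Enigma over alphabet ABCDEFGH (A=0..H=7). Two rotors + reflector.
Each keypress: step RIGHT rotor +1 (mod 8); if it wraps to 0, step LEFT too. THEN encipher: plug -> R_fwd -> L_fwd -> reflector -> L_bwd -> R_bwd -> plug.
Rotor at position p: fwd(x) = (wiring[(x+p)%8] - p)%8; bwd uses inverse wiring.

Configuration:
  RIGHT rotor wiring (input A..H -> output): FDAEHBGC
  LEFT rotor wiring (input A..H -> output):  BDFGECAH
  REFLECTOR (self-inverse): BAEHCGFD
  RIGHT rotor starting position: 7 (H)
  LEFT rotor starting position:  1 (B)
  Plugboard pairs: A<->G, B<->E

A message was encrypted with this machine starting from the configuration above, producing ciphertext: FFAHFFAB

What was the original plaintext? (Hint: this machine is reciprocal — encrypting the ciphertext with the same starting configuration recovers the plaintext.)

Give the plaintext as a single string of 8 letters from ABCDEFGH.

Char 1 ('F'): step: R->0, L->2 (L advanced); F->plug->F->R->B->L->E->refl->C->L'->C->R'->H->plug->H
Char 2 ('F'): step: R->1, L=2; F->plug->F->R->F->L->F->refl->G->L'->E->R'->H->plug->H
Char 3 ('A'): step: R->2, L=2; A->plug->G->R->D->L->A->refl->B->L'->H->R'->D->plug->D
Char 4 ('H'): step: R->3, L=2; H->plug->H->R->F->L->F->refl->G->L'->E->R'->B->plug->E
Char 5 ('F'): step: R->4, L=2; F->plug->F->R->H->L->B->refl->A->L'->D->R'->A->plug->G
Char 6 ('F'): step: R->5, L=2; F->plug->F->R->D->L->A->refl->B->L'->H->R'->G->plug->A
Char 7 ('A'): step: R->6, L=2; A->plug->G->R->B->L->E->refl->C->L'->C->R'->E->plug->B
Char 8 ('B'): step: R->7, L=2; B->plug->E->R->F->L->F->refl->G->L'->E->R'->C->plug->C

Answer: HHDEGABC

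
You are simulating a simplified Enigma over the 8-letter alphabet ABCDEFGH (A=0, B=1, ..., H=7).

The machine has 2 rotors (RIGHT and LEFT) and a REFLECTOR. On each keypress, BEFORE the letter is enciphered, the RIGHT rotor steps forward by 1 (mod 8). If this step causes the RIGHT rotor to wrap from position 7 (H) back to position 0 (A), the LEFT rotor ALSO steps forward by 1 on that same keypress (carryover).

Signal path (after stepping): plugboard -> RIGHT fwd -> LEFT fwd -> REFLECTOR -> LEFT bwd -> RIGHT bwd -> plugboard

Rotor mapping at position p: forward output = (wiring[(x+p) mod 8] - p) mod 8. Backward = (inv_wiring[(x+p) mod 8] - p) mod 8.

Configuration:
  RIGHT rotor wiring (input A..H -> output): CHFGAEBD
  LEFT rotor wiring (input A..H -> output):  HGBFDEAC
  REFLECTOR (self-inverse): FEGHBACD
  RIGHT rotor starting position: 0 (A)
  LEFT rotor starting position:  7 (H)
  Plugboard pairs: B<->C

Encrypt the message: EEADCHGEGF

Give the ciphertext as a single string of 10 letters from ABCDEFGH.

Char 1 ('E'): step: R->1, L=7; E->plug->E->R->D->L->C->refl->G->L'->E->R'->B->plug->C
Char 2 ('E'): step: R->2, L=7; E->plug->E->R->H->L->B->refl->E->L'->F->R'->H->plug->H
Char 3 ('A'): step: R->3, L=7; A->plug->A->R->D->L->C->refl->G->L'->E->R'->G->plug->G
Char 4 ('D'): step: R->4, L=7; D->plug->D->R->H->L->B->refl->E->L'->F->R'->C->plug->B
Char 5 ('C'): step: R->5, L=7; C->plug->B->R->E->L->G->refl->C->L'->D->R'->H->plug->H
Char 6 ('H'): step: R->6, L=7; H->plug->H->R->G->L->F->refl->A->L'->B->R'->D->plug->D
Char 7 ('G'): step: R->7, L=7; G->plug->G->R->F->L->E->refl->B->L'->H->R'->E->plug->E
Char 8 ('E'): step: R->0, L->0 (L advanced); E->plug->E->R->A->L->H->refl->D->L'->E->R'->F->plug->F
Char 9 ('G'): step: R->1, L=0; G->plug->G->R->C->L->B->refl->E->L'->F->R'->C->plug->B
Char 10 ('F'): step: R->2, L=0; F->plug->F->R->B->L->G->refl->C->L'->H->R'->E->plug->E

Answer: CHGBHDEFBE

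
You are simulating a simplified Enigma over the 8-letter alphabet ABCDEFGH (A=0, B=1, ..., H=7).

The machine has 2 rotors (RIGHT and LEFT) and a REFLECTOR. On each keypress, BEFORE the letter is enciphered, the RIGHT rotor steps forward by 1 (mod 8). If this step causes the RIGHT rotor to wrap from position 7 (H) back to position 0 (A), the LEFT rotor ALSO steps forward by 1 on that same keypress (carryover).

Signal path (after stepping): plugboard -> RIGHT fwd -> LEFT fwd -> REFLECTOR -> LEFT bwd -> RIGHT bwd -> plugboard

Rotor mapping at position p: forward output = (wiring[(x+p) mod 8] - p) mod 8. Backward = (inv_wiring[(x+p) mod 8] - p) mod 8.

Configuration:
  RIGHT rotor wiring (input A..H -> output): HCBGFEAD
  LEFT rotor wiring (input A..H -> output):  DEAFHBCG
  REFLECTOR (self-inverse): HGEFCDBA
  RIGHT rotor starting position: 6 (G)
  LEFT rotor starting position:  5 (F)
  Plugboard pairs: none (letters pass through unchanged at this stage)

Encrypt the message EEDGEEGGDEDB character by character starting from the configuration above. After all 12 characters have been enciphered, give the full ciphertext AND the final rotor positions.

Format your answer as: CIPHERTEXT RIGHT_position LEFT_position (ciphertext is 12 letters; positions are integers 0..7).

Char 1 ('E'): step: R->7, L=5; E->plug->E->R->H->L->C->refl->E->L'->A->R'->B->plug->B
Char 2 ('E'): step: R->0, L->6 (L advanced); E->plug->E->R->F->L->H->refl->A->L'->B->R'->C->plug->C
Char 3 ('D'): step: R->1, L=6; D->plug->D->R->E->L->C->refl->E->L'->A->R'->B->plug->B
Char 4 ('G'): step: R->2, L=6; G->plug->G->R->F->L->H->refl->A->L'->B->R'->F->plug->F
Char 5 ('E'): step: R->3, L=6; E->plug->E->R->A->L->E->refl->C->L'->E->R'->F->plug->F
Char 6 ('E'): step: R->4, L=6; E->plug->E->R->D->L->G->refl->B->L'->G->R'->F->plug->F
Char 7 ('G'): step: R->5, L=6; G->plug->G->R->B->L->A->refl->H->L'->F->R'->E->plug->E
Char 8 ('G'): step: R->6, L=6; G->plug->G->R->H->L->D->refl->F->L'->C->R'->A->plug->A
Char 9 ('D'): step: R->7, L=6; D->plug->D->R->C->L->F->refl->D->L'->H->R'->E->plug->E
Char 10 ('E'): step: R->0, L->7 (L advanced); E->plug->E->R->F->L->A->refl->H->L'->A->R'->G->plug->G
Char 11 ('D'): step: R->1, L=7; D->plug->D->R->E->L->G->refl->B->L'->D->R'->E->plug->E
Char 12 ('B'): step: R->2, L=7; B->plug->B->R->E->L->G->refl->B->L'->D->R'->C->plug->C
Final: ciphertext=BCBFFFEAEGEC, RIGHT=2, LEFT=7

Answer: BCBFFFEAEGEC 2 7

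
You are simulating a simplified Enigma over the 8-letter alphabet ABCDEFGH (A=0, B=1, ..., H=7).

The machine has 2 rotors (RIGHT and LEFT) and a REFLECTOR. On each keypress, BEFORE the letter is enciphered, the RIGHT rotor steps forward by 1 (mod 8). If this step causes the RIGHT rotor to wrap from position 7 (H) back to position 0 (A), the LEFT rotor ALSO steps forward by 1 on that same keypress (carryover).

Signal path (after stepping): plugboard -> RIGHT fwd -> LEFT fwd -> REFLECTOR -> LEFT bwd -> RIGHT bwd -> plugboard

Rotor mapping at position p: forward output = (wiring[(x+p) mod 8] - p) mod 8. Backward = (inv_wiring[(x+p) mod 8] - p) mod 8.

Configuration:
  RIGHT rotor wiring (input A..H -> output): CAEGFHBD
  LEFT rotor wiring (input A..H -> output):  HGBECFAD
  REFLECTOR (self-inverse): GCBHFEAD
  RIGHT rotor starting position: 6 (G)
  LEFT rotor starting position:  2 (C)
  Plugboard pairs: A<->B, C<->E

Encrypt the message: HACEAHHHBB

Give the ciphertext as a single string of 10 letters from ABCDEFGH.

Answer: BBHDCGBCCD

Derivation:
Char 1 ('H'): step: R->7, L=2; H->plug->H->R->C->L->A->refl->G->L'->E->R'->A->plug->B
Char 2 ('A'): step: R->0, L->3 (L advanced); A->plug->B->R->A->L->B->refl->C->L'->C->R'->A->plug->B
Char 3 ('C'): step: R->1, L=3; C->plug->E->R->G->L->D->refl->H->L'->B->R'->H->plug->H
Char 4 ('E'): step: R->2, L=3; E->plug->C->R->D->L->F->refl->E->L'->F->R'->D->plug->D
Char 5 ('A'): step: R->3, L=3; A->plug->B->R->C->L->C->refl->B->L'->A->R'->E->plug->C
Char 6 ('H'): step: R->4, L=3; H->plug->H->R->C->L->C->refl->B->L'->A->R'->G->plug->G
Char 7 ('H'): step: R->5, L=3; H->plug->H->R->A->L->B->refl->C->L'->C->R'->A->plug->B
Char 8 ('H'): step: R->6, L=3; H->plug->H->R->B->L->H->refl->D->L'->G->R'->E->plug->C
Char 9 ('B'): step: R->7, L=3; B->plug->A->R->E->L->A->refl->G->L'->H->R'->E->plug->C
Char 10 ('B'): step: R->0, L->4 (L advanced); B->plug->A->R->C->L->E->refl->F->L'->G->R'->D->plug->D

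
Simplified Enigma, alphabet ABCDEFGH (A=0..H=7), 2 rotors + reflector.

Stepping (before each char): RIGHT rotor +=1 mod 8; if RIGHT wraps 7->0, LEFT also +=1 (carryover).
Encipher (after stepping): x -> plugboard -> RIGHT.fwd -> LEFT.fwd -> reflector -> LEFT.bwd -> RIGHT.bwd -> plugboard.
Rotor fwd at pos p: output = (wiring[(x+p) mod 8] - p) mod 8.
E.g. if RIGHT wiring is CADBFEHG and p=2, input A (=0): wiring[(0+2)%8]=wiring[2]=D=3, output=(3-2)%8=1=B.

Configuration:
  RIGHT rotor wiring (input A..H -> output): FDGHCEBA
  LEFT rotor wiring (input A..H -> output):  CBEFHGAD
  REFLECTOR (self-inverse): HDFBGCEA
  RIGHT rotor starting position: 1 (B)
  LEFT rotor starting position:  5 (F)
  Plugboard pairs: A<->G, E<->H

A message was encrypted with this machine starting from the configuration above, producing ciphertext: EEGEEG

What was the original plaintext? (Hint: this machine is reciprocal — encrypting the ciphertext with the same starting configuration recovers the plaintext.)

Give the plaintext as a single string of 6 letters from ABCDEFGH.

Answer: CBCHDH

Derivation:
Char 1 ('E'): step: R->2, L=5; E->plug->H->R->B->L->D->refl->B->L'->A->R'->C->plug->C
Char 2 ('E'): step: R->3, L=5; E->plug->H->R->D->L->F->refl->C->L'->H->R'->B->plug->B
Char 3 ('G'): step: R->4, L=5; G->plug->A->R->G->L->A->refl->H->L'->F->R'->C->plug->C
Char 4 ('E'): step: R->5, L=5; E->plug->H->R->F->L->H->refl->A->L'->G->R'->E->plug->H
Char 5 ('E'): step: R->6, L=5; E->plug->H->R->G->L->A->refl->H->L'->F->R'->D->plug->D
Char 6 ('G'): step: R->7, L=5; G->plug->A->R->B->L->D->refl->B->L'->A->R'->E->plug->H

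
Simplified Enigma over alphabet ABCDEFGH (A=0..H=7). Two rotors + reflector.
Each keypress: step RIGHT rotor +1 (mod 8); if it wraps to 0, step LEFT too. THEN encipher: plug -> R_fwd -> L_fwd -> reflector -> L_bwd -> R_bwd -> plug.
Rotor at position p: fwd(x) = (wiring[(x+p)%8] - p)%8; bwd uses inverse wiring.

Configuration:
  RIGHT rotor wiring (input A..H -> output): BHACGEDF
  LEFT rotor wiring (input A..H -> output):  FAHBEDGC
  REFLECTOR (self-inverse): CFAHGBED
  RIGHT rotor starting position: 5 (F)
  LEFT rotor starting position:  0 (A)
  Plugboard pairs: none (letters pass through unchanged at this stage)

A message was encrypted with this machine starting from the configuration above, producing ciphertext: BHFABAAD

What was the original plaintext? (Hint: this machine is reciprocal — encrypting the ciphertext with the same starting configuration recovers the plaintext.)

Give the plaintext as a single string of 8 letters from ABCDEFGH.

Char 1 ('B'): step: R->6, L=0; B->plug->B->R->H->L->C->refl->A->L'->B->R'->D->plug->D
Char 2 ('H'): step: R->7, L=0; H->plug->H->R->E->L->E->refl->G->L'->G->R'->A->plug->A
Char 3 ('F'): step: R->0, L->1 (L advanced); F->plug->F->R->E->L->C->refl->A->L'->C->R'->D->plug->D
Char 4 ('A'): step: R->1, L=1; A->plug->A->R->G->L->B->refl->F->L'->F->R'->D->plug->D
Char 5 ('B'): step: R->2, L=1; B->plug->B->R->A->L->H->refl->D->L'->D->R'->F->plug->F
Char 6 ('A'): step: R->3, L=1; A->plug->A->R->H->L->E->refl->G->L'->B->R'->C->plug->C
Char 7 ('A'): step: R->4, L=1; A->plug->A->R->C->L->A->refl->C->L'->E->R'->G->plug->G
Char 8 ('D'): step: R->5, L=1; D->plug->D->R->E->L->C->refl->A->L'->C->R'->E->plug->E

Answer: DADDFCGE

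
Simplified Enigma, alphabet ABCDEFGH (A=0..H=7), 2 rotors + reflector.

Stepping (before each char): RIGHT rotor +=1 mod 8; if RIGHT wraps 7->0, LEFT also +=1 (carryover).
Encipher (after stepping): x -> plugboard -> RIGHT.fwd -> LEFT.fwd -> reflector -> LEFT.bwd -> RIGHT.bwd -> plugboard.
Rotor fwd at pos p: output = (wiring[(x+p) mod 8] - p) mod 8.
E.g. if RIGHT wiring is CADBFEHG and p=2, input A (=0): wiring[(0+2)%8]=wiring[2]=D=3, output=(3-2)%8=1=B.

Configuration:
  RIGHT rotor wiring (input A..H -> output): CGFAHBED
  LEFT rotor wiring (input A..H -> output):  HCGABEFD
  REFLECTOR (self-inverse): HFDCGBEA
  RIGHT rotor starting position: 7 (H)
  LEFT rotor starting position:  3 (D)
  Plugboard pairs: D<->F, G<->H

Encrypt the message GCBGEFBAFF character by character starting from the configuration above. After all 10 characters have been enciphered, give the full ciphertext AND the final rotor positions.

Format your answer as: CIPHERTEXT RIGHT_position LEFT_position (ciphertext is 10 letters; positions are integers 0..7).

Char 1 ('G'): step: R->0, L->4 (L advanced); G->plug->H->R->D->L->H->refl->A->L'->B->R'->F->plug->D
Char 2 ('C'): step: R->1, L=4; C->plug->C->R->H->L->E->refl->G->L'->F->R'->A->plug->A
Char 3 ('B'): step: R->2, L=4; B->plug->B->R->G->L->C->refl->D->L'->E->R'->H->plug->G
Char 4 ('G'): step: R->3, L=4; G->plug->H->R->C->L->B->refl->F->L'->A->R'->E->plug->E
Char 5 ('E'): step: R->4, L=4; E->plug->E->R->G->L->C->refl->D->L'->E->R'->H->plug->G
Char 6 ('F'): step: R->5, L=4; F->plug->D->R->F->L->G->refl->E->L'->H->R'->B->plug->B
Char 7 ('B'): step: R->6, L=4; B->plug->B->R->F->L->G->refl->E->L'->H->R'->E->plug->E
Char 8 ('A'): step: R->7, L=4; A->plug->A->R->E->L->D->refl->C->L'->G->R'->D->plug->F
Char 9 ('F'): step: R->0, L->5 (L advanced); F->plug->D->R->A->L->H->refl->A->L'->B->R'->F->plug->D
Char 10 ('F'): step: R->1, L=5; F->plug->D->R->G->L->D->refl->C->L'->D->R'->F->plug->D
Final: ciphertext=DAGEGBEFDD, RIGHT=1, LEFT=5

Answer: DAGEGBEFDD 1 5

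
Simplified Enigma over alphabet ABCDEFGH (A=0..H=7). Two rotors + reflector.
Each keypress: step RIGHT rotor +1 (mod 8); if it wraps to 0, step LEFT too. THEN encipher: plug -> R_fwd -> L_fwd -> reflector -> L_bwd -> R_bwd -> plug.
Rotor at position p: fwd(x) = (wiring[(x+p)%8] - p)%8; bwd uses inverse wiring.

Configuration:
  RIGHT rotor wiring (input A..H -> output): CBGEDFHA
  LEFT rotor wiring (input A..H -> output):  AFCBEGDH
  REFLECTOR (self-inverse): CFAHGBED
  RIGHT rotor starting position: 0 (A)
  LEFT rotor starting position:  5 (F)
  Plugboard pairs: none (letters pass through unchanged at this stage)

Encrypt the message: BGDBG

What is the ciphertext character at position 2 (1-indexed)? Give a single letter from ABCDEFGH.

Char 1 ('B'): step: R->1, L=5; B->plug->B->R->F->L->F->refl->B->L'->A->R'->A->plug->A
Char 2 ('G'): step: R->2, L=5; G->plug->G->R->A->L->B->refl->F->L'->F->R'->E->plug->E

E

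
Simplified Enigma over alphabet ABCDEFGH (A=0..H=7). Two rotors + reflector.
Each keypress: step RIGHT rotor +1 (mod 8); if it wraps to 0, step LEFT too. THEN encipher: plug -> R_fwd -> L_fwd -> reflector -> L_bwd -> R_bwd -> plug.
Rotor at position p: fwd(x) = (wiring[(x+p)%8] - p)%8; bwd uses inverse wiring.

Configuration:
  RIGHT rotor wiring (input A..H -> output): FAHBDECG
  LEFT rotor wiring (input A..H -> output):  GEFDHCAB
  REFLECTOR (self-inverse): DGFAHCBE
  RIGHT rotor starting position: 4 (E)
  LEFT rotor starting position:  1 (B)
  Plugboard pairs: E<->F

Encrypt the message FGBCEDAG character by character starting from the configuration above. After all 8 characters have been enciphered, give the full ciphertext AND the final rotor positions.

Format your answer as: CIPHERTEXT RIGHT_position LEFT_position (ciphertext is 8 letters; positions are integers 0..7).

Answer: GFDGHBGB 4 2

Derivation:
Char 1 ('F'): step: R->5, L=1; F->plug->E->R->D->L->G->refl->B->L'->E->R'->G->plug->G
Char 2 ('G'): step: R->6, L=1; G->plug->G->R->F->L->H->refl->E->L'->B->R'->E->plug->F
Char 3 ('B'): step: R->7, L=1; B->plug->B->R->G->L->A->refl->D->L'->A->R'->D->plug->D
Char 4 ('C'): step: R->0, L->2 (L advanced); C->plug->C->R->H->L->C->refl->F->L'->C->R'->G->plug->G
Char 5 ('E'): step: R->1, L=2; E->plug->F->R->B->L->B->refl->G->L'->E->R'->H->plug->H
Char 6 ('D'): step: R->2, L=2; D->plug->D->R->C->L->F->refl->C->L'->H->R'->B->plug->B
Char 7 ('A'): step: R->3, L=2; A->plug->A->R->G->L->E->refl->H->L'->F->R'->G->plug->G
Char 8 ('G'): step: R->4, L=2; G->plug->G->R->D->L->A->refl->D->L'->A->R'->B->plug->B
Final: ciphertext=GFDGHBGB, RIGHT=4, LEFT=2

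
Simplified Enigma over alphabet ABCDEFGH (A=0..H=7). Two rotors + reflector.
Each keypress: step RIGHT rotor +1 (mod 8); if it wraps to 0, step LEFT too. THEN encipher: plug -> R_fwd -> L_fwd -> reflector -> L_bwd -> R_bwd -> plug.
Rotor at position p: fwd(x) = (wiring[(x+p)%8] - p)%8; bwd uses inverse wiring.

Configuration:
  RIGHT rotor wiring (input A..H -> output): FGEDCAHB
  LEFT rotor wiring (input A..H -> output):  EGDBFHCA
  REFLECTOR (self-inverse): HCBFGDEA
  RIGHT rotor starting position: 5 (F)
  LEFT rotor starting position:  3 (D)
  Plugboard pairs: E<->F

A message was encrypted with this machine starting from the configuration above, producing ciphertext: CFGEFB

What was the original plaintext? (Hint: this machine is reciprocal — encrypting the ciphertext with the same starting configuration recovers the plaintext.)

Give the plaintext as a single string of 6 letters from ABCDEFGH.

Answer: BBHHCH

Derivation:
Char 1 ('C'): step: R->6, L=3; C->plug->C->R->H->L->A->refl->H->L'->D->R'->B->plug->B
Char 2 ('F'): step: R->7, L=3; F->plug->E->R->E->L->F->refl->D->L'->G->R'->B->plug->B
Char 3 ('G'): step: R->0, L->4 (L advanced); G->plug->G->R->H->L->F->refl->D->L'->B->R'->H->plug->H
Char 4 ('E'): step: R->1, L=4; E->plug->F->R->G->L->H->refl->A->L'->E->R'->H->plug->H
Char 5 ('F'): step: R->2, L=4; F->plug->E->R->F->L->C->refl->B->L'->A->R'->C->plug->C
Char 6 ('B'): step: R->3, L=4; B->plug->B->R->H->L->F->refl->D->L'->B->R'->H->plug->H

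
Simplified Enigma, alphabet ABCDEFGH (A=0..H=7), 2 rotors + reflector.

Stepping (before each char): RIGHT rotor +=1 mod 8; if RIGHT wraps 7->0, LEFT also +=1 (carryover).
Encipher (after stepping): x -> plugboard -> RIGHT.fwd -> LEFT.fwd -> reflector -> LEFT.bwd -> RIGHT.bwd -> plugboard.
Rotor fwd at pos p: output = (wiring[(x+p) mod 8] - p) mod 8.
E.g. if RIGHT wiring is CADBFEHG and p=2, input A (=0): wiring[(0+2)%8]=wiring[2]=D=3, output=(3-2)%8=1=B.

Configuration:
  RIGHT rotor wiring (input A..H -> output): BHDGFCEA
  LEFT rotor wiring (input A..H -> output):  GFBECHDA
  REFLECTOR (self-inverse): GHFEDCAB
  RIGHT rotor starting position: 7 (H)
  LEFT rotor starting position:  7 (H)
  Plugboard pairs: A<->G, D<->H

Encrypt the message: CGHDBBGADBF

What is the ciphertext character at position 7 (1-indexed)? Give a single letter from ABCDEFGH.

Char 1 ('C'): step: R->0, L->0 (L advanced); C->plug->C->R->D->L->E->refl->D->L'->G->R'->D->plug->H
Char 2 ('G'): step: R->1, L=0; G->plug->A->R->G->L->D->refl->E->L'->D->R'->F->plug->F
Char 3 ('H'): step: R->2, L=0; H->plug->D->R->A->L->G->refl->A->L'->H->R'->G->plug->A
Char 4 ('D'): step: R->3, L=0; D->plug->H->R->A->L->G->refl->A->L'->H->R'->C->plug->C
Char 5 ('B'): step: R->4, L=0; B->plug->B->R->G->L->D->refl->E->L'->D->R'->F->plug->F
Char 6 ('B'): step: R->5, L=0; B->plug->B->R->H->L->A->refl->G->L'->A->R'->H->plug->D
Char 7 ('G'): step: R->6, L=0; G->plug->A->R->G->L->D->refl->E->L'->D->R'->C->plug->C

C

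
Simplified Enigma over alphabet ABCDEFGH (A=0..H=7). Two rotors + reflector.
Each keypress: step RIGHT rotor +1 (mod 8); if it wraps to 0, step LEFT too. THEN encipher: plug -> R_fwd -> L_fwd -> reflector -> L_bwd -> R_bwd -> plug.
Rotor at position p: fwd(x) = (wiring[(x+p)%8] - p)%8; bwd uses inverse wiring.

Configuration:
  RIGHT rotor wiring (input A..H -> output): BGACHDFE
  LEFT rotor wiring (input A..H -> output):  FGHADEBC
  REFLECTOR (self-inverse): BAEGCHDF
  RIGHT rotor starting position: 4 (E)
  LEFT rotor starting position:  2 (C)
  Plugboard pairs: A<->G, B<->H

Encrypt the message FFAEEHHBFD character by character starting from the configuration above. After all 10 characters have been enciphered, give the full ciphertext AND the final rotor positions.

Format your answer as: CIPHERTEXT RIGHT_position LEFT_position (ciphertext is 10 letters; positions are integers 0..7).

Answer: CDFACBCGGF 6 3

Derivation:
Char 1 ('F'): step: R->5, L=2; F->plug->F->R->D->L->C->refl->E->L'->H->R'->C->plug->C
Char 2 ('F'): step: R->6, L=2; F->plug->F->R->E->L->H->refl->F->L'->A->R'->D->plug->D
Char 3 ('A'): step: R->7, L=2; A->plug->G->R->E->L->H->refl->F->L'->A->R'->F->plug->F
Char 4 ('E'): step: R->0, L->3 (L advanced); E->plug->E->R->H->L->E->refl->C->L'->F->R'->G->plug->A
Char 5 ('E'): step: R->1, L=3; E->plug->E->R->C->L->B->refl->A->L'->B->R'->C->plug->C
Char 6 ('H'): step: R->2, L=3; H->plug->B->R->A->L->F->refl->H->L'->E->R'->H->plug->B
Char 7 ('H'): step: R->3, L=3; H->plug->B->R->E->L->H->refl->F->L'->A->R'->C->plug->C
Char 8 ('B'): step: R->4, L=3; B->plug->H->R->G->L->D->refl->G->L'->D->R'->A->plug->G
Char 9 ('F'): step: R->5, L=3; F->plug->F->R->D->L->G->refl->D->L'->G->R'->A->plug->G
Char 10 ('D'): step: R->6, L=3; D->plug->D->R->A->L->F->refl->H->L'->E->R'->F->plug->F
Final: ciphertext=CDFACBCGGF, RIGHT=6, LEFT=3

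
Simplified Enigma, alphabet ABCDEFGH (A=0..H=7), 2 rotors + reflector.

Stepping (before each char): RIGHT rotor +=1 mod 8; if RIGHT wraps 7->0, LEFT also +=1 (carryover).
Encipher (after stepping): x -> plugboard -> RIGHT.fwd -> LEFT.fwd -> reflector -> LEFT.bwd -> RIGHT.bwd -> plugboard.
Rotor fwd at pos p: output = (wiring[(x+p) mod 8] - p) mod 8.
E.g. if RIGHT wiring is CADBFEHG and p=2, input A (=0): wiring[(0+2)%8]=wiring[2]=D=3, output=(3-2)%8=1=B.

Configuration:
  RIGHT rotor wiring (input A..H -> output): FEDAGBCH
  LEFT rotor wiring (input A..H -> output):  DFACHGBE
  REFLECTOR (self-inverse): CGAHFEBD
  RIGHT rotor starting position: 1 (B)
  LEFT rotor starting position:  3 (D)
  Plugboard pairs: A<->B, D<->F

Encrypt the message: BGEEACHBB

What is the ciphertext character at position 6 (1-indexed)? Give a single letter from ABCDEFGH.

Char 1 ('B'): step: R->2, L=3; B->plug->A->R->B->L->E->refl->F->L'->H->R'->D->plug->F
Char 2 ('G'): step: R->3, L=3; G->plug->G->R->B->L->E->refl->F->L'->H->R'->D->plug->F
Char 3 ('E'): step: R->4, L=3; E->plug->E->R->B->L->E->refl->F->L'->H->R'->G->plug->G
Char 4 ('E'): step: R->5, L=3; E->plug->E->R->H->L->F->refl->E->L'->B->R'->H->plug->H
Char 5 ('A'): step: R->6, L=3; A->plug->B->R->B->L->E->refl->F->L'->H->R'->C->plug->C
Char 6 ('C'): step: R->7, L=3; C->plug->C->R->F->L->A->refl->C->L'->G->R'->B->plug->A

A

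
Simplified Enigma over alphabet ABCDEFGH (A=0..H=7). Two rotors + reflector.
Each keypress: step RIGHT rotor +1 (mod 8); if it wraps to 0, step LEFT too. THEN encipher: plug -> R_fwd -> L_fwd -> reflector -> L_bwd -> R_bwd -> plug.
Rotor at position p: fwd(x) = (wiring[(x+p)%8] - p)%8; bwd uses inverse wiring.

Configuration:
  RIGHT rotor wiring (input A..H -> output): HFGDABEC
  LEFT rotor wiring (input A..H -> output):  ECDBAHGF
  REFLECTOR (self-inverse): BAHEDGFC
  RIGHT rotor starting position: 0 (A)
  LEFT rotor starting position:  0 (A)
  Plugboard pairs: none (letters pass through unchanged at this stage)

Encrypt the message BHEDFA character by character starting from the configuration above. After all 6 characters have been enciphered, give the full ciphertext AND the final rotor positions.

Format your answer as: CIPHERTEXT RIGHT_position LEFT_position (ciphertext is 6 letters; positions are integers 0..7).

Char 1 ('B'): step: R->1, L=0; B->plug->B->R->F->L->H->refl->C->L'->B->R'->G->plug->G
Char 2 ('H'): step: R->2, L=0; H->plug->H->R->D->L->B->refl->A->L'->E->R'->A->plug->A
Char 3 ('E'): step: R->3, L=0; E->plug->E->R->H->L->F->refl->G->L'->G->R'->C->plug->C
Char 4 ('D'): step: R->4, L=0; D->plug->D->R->G->L->G->refl->F->L'->H->R'->H->plug->H
Char 5 ('F'): step: R->5, L=0; F->plug->F->R->B->L->C->refl->H->L'->F->R'->C->plug->C
Char 6 ('A'): step: R->6, L=0; A->plug->A->R->G->L->G->refl->F->L'->H->R'->D->plug->D
Final: ciphertext=GACHCD, RIGHT=6, LEFT=0

Answer: GACHCD 6 0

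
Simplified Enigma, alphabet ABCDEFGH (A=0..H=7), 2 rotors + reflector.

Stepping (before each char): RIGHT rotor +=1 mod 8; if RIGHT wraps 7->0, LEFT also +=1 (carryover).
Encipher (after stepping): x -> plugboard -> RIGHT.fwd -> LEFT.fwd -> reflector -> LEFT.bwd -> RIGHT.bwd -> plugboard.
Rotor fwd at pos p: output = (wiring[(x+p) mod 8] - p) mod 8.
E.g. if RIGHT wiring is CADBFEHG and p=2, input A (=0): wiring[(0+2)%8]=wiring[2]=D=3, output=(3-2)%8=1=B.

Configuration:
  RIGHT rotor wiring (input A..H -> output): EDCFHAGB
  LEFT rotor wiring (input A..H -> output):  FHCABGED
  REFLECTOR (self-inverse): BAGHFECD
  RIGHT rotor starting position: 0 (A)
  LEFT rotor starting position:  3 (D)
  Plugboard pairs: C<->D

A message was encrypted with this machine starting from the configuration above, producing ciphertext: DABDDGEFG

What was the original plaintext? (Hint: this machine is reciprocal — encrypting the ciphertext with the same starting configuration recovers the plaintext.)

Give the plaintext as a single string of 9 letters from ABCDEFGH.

Char 1 ('D'): step: R->1, L=3; D->plug->C->R->E->L->A->refl->B->L'->D->R'->H->plug->H
Char 2 ('A'): step: R->2, L=3; A->plug->A->R->A->L->F->refl->E->L'->G->R'->D->plug->C
Char 3 ('B'): step: R->3, L=3; B->plug->B->R->E->L->A->refl->B->L'->D->R'->D->plug->C
Char 4 ('D'): step: R->4, L=3; D->plug->C->R->C->L->D->refl->H->L'->H->R'->F->plug->F
Char 5 ('D'): step: R->5, L=3; D->plug->C->R->E->L->A->refl->B->L'->D->R'->A->plug->A
Char 6 ('G'): step: R->6, L=3; G->plug->G->R->B->L->G->refl->C->L'->F->R'->D->plug->C
Char 7 ('E'): step: R->7, L=3; E->plug->E->R->G->L->E->refl->F->L'->A->R'->F->plug->F
Char 8 ('F'): step: R->0, L->4 (L advanced); F->plug->F->R->A->L->F->refl->E->L'->H->R'->E->plug->E
Char 9 ('G'): step: R->1, L=4; G->plug->G->R->A->L->F->refl->E->L'->H->R'->E->plug->E

Answer: HCCFACFEE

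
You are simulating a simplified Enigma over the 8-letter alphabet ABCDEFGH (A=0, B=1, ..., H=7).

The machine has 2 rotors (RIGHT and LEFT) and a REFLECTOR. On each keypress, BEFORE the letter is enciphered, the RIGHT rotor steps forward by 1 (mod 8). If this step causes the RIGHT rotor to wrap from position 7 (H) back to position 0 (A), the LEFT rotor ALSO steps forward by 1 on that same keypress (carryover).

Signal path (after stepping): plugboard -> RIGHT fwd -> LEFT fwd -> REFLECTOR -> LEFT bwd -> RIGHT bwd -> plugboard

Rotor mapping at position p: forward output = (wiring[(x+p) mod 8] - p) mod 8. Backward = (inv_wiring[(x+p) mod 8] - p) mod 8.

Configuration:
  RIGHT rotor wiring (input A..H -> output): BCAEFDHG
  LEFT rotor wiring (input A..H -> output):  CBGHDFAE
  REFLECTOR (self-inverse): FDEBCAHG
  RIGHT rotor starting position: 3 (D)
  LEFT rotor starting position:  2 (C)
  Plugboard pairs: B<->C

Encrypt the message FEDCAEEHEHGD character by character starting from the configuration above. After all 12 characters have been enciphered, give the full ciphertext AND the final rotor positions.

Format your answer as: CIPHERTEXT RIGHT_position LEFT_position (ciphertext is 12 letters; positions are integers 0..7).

Char 1 ('F'): step: R->4, L=2; F->plug->F->R->G->L->A->refl->F->L'->B->R'->A->plug->A
Char 2 ('E'): step: R->5, L=2; E->plug->E->R->F->L->C->refl->E->L'->A->R'->H->plug->H
Char 3 ('D'): step: R->6, L=2; D->plug->D->R->E->L->G->refl->H->L'->H->R'->G->plug->G
Char 4 ('C'): step: R->7, L=2; C->plug->B->R->C->L->B->refl->D->L'->D->R'->C->plug->B
Char 5 ('A'): step: R->0, L->3 (L advanced); A->plug->A->R->B->L->A->refl->F->L'->D->R'->F->plug->F
Char 6 ('E'): step: R->1, L=3; E->plug->E->R->C->L->C->refl->E->L'->A->R'->H->plug->H
Char 7 ('E'): step: R->2, L=3; E->plug->E->R->F->L->H->refl->G->L'->G->R'->A->plug->A
Char 8 ('H'): step: R->3, L=3; H->plug->H->R->F->L->H->refl->G->L'->G->R'->F->plug->F
Char 9 ('E'): step: R->4, L=3; E->plug->E->R->F->L->H->refl->G->L'->G->R'->F->plug->F
Char 10 ('H'): step: R->5, L=3; H->plug->H->R->A->L->E->refl->C->L'->C->R'->B->plug->C
Char 11 ('G'): step: R->6, L=3; G->plug->G->R->H->L->D->refl->B->L'->E->R'->D->plug->D
Char 12 ('D'): step: R->7, L=3; D->plug->D->R->B->L->A->refl->F->L'->D->R'->C->plug->B
Final: ciphertext=AHGBFHAFFCDB, RIGHT=7, LEFT=3

Answer: AHGBFHAFFCDB 7 3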